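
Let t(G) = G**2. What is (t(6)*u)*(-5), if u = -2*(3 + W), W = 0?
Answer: 1080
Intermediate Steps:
u = -6 (u = -2*(3 + 0) = -2*3 = -6)
(t(6)*u)*(-5) = (6**2*(-6))*(-5) = (36*(-6))*(-5) = -216*(-5) = 1080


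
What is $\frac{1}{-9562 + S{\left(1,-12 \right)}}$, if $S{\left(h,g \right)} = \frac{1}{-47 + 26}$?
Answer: $- \frac{21}{200803} \approx -0.00010458$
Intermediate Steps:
$S{\left(h,g \right)} = - \frac{1}{21}$ ($S{\left(h,g \right)} = \frac{1}{-21} = - \frac{1}{21}$)
$\frac{1}{-9562 + S{\left(1,-12 \right)}} = \frac{1}{-9562 - \frac{1}{21}} = \frac{1}{- \frac{200803}{21}} = - \frac{21}{200803}$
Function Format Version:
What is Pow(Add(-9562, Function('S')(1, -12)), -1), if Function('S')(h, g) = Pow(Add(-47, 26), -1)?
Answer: Rational(-21, 200803) ≈ -0.00010458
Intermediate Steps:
Function('S')(h, g) = Rational(-1, 21) (Function('S')(h, g) = Pow(-21, -1) = Rational(-1, 21))
Pow(Add(-9562, Function('S')(1, -12)), -1) = Pow(Add(-9562, Rational(-1, 21)), -1) = Pow(Rational(-200803, 21), -1) = Rational(-21, 200803)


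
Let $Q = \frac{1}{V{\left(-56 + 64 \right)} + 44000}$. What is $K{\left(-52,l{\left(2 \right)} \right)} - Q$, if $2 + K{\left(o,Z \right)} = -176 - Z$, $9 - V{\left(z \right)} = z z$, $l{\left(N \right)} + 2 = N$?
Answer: $- \frac{7822211}{43945} \approx -178.0$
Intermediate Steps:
$l{\left(N \right)} = -2 + N$
$V{\left(z \right)} = 9 - z^{2}$ ($V{\left(z \right)} = 9 - z z = 9 - z^{2}$)
$K{\left(o,Z \right)} = -178 - Z$ ($K{\left(o,Z \right)} = -2 - \left(176 + Z\right) = -178 - Z$)
$Q = \frac{1}{43945}$ ($Q = \frac{1}{\left(9 - \left(-56 + 64\right)^{2}\right) + 44000} = \frac{1}{\left(9 - 8^{2}\right) + 44000} = \frac{1}{\left(9 - 64\right) + 44000} = \frac{1}{-55 + 44000} = \frac{1}{43945} \approx 2.2756 \cdot 10^{-5}$)
$K{\left(-52,l{\left(2 \right)} \right)} - Q = \left(-178 - \left(-2 + 2\right)\right) - \frac{1}{43945} = \left(-178 - 0\right) - \frac{1}{43945} = \left(-178 + 0\right) - \frac{1}{43945} = -178 - \frac{1}{43945} = - \frac{7822211}{43945}$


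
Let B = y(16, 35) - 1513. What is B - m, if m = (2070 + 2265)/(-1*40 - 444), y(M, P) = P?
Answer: -711017/484 ≈ -1469.0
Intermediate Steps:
B = -1478 (B = 35 - 1513 = -1478)
m = -4335/484 (m = 4335/(-40 - 444) = 4335/(-484) = 4335*(-1/484) = -4335/484 ≈ -8.9566)
B - m = -1478 - 1*(-4335/484) = -1478 + 4335/484 = -711017/484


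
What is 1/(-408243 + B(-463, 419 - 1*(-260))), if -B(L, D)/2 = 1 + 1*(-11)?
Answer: -1/408223 ≈ -2.4496e-6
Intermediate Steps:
B(L, D) = 20 (B(L, D) = -2*(1 + 1*(-11)) = -2*(1 - 11) = -2*(-10) = 20)
1/(-408243 + B(-463, 419 - 1*(-260))) = 1/(-408243 + 20) = 1/(-408223) = -1/408223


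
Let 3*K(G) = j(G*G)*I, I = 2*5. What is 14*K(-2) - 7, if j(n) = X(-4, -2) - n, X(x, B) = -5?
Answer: -427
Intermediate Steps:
j(n) = -5 - n
I = 10
K(G) = -50/3 - 10*G²/3 (K(G) = ((-5 - G*G)*10)/3 = ((-5 - G²)*10)/3 = (-50 - 10*G²)/3 = -50/3 - 10*G²/3)
14*K(-2) - 7 = 14*(-50/3 - 10/3*(-2)²) - 7 = 14*(-50/3 - 10/3*4) - 7 = 14*(-50/3 - 40/3) - 7 = 14*(-30) - 7 = -420 - 7 = -427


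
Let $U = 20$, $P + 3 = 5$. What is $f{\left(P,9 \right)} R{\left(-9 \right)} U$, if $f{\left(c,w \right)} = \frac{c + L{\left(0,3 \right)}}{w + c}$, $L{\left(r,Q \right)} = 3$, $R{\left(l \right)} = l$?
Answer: $- \frac{900}{11} \approx -81.818$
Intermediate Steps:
$P = 2$ ($P = -3 + 5 = 2$)
$f{\left(c,w \right)} = \frac{3 + c}{c + w}$ ($f{\left(c,w \right)} = \frac{c + 3}{w + c} = \frac{3 + c}{c + w}$)
$f{\left(P,9 \right)} R{\left(-9 \right)} U = \frac{3 + 2}{2 + 9} \left(-9\right) 20 = \frac{1}{11} \cdot 5 \left(-9\right) 20 = \frac{5}{11} \left(-9\right) 20 = \left(- \frac{45}{11}\right) 20 = - \frac{900}{11}$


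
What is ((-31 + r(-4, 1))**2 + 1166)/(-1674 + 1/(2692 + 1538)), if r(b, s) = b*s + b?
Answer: -11366010/7081019 ≈ -1.6051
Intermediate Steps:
r(b, s) = b + b*s
((-31 + r(-4, 1))**2 + 1166)/(-1674 + 1/(2692 + 1538)) = ((-31 - 4*(1 + 1))**2 + 1166)/(-1674 + 1/(2692 + 1538)) = ((-31 - 4*2)**2 + 1166)/(-1674 + 1/4230) = ((-31 - 8)**2 + 1166)/(-1674 + 1/4230) = ((-39)**2 + 1166)/(-7081019/4230) = (1521 + 1166)*(-4230/7081019) = 2687*(-4230/7081019) = -11366010/7081019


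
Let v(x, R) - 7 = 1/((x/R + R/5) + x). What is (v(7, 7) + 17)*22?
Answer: 24926/47 ≈ 530.34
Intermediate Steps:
v(x, R) = 7 + 1/(x + R/5 + x/R) (v(x, R) = 7 + 1/((x/R + R/5) + x) = 7 + 1/((R/5 + x/R) + x) = 7 + 1/(x + R/5 + x/R))
(v(7, 7) + 17)*22 = ((5*7 + 7*7**2 + 35*7 + 35*7*7)/(7**2 + 5*7 + 5*7*7) + 17)*22 = ((35 + 7*49 + 245 + 1715)/(49 + 35 + 245) + 17)*22 = ((35 + 343 + 245 + 1715)/329 + 17)*22 = ((1/329)*2338 + 17)*22 = (334/47 + 17)*22 = (1133/47)*22 = 24926/47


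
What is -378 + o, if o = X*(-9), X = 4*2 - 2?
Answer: -432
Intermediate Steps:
X = 6 (X = 8 - 2 = 6)
o = -54 (o = 6*(-9) = -54)
-378 + o = -378 - 54 = -432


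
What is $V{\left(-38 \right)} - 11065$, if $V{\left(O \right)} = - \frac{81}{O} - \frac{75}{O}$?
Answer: $- \frac{210157}{19} \approx -11061.0$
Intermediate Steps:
$V{\left(O \right)} = - \frac{156}{O}$
$V{\left(-38 \right)} - 11065 = - \frac{156}{-38} - 11065 = \left(-156\right) \left(- \frac{1}{38}\right) - 11065 = \frac{78}{19} - 11065 = - \frac{210157}{19}$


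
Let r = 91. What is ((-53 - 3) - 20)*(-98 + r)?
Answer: 532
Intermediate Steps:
((-53 - 3) - 20)*(-98 + r) = ((-53 - 3) - 20)*(-98 + 91) = (-56 - 20)*(-7) = -76*(-7) = 532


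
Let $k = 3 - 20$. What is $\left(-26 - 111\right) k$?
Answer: $2329$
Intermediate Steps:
$k = -17$ ($k = 3 - 20 = -17$)
$\left(-26 - 111\right) k = \left(-26 - 111\right) \left(-17\right) = \left(-137\right) \left(-17\right) = 2329$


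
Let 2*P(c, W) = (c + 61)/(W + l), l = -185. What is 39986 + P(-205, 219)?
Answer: 679726/17 ≈ 39984.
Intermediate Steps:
P(c, W) = (61 + c)/(2*(-185 + W)) (P(c, W) = ((c + 61)/(W - 185))/2 = ((61 + c)/(-185 + W))/2 = (61 + c)/(2*(-185 + W)))
39986 + P(-205, 219) = 39986 + (61 - 205)/(2*(-185 + 219)) = 39986 + (1/2)*(-144)/34 = 39986 + (1/2)*(1/34)*(-144) = 39986 - 36/17 = 679726/17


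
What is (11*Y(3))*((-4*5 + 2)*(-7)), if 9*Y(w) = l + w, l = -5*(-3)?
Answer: 2772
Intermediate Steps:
l = 15
Y(w) = 5/3 + w/9 (Y(w) = (15 + w)/9 = 5/3 + w/9)
(11*Y(3))*((-4*5 + 2)*(-7)) = (11*(5/3 + (⅑)*3))*((-4*5 + 2)*(-7)) = (11*(5/3 + ⅓))*((-20 + 2)*(-7)) = (11*2)*(-18*(-7)) = 22*126 = 2772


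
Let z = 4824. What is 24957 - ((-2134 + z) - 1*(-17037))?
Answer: 5230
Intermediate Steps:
24957 - ((-2134 + z) - 1*(-17037)) = 24957 - ((-2134 + 4824) - 1*(-17037)) = 24957 - (2690 + 17037) = 24957 - 1*19727 = 24957 - 19727 = 5230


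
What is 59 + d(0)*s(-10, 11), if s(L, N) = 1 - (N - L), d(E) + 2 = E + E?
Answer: 99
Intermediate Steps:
d(E) = -2 + 2*E (d(E) = -2 + (E + E) = -2 + 2*E)
s(L, N) = 1 + L - N (s(L, N) = 1 + (L - N) = 1 + L - N)
59 + d(0)*s(-10, 11) = 59 + (-2 + 2*0)*(1 - 10 - 1*11) = 59 + (-2 + 0)*(1 - 10 - 11) = 59 - 2*(-20) = 59 + 40 = 99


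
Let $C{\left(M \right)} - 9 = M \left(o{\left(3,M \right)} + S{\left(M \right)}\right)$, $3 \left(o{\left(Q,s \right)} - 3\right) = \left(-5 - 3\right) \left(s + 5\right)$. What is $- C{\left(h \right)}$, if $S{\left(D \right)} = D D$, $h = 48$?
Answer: $-103961$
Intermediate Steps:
$S{\left(D \right)} = D^{2}$
$o{\left(Q,s \right)} = - \frac{31}{3} - \frac{8 s}{3}$ ($o{\left(Q,s \right)} = 3 + \frac{\left(-5 - 3\right) \left(s + 5\right)}{3} = 3 + \frac{\left(-8\right) \left(5 + s\right)}{3} = 3 + \frac{-40 - 8 s}{3} = 3 - \left(\frac{40}{3} + \frac{8 s}{3}\right) = - \frac{31}{3} - \frac{8 s}{3}$)
$C{\left(M \right)} = 9 + M \left(- \frac{31}{3} + M^{2} - \frac{8 M}{3}\right)$ ($C{\left(M \right)} = 9 + M \left(\left(- \frac{31}{3} - \frac{8 M}{3}\right) + M^{2}\right) = 9 + M \left(- \frac{31}{3} + M^{2} - \frac{8 M}{3}\right)$)
$- C{\left(h \right)} = - (9 + 48^{3} - 16 \left(31 + 8 \cdot 48\right)) = - (9 + 110592 - 16 \left(31 + 384\right)) = - (9 + 110592 - 16 \cdot 415) = - (9 + 110592 - 6640) = \left(-1\right) 103961 = -103961$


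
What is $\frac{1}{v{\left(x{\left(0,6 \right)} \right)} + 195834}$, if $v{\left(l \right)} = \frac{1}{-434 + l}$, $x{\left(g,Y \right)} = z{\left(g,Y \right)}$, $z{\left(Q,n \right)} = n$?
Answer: $\frac{428}{83816951} \approx 5.1064 \cdot 10^{-6}$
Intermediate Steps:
$x{\left(g,Y \right)} = Y$
$\frac{1}{v{\left(x{\left(0,6 \right)} \right)} + 195834} = \frac{1}{\frac{1}{-434 + 6} + 195834} = \frac{1}{\frac{1}{-428} + 195834} = \frac{1}{- \frac{1}{428} + 195834} = \frac{1}{\frac{83816951}{428}} = \frac{428}{83816951}$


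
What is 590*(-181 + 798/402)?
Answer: -7076460/67 ≈ -1.0562e+5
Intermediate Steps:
590*(-181 + 798/402) = 590*(-181 + 798*(1/402)) = 590*(-181 + 133/67) = 590*(-11994/67) = -7076460/67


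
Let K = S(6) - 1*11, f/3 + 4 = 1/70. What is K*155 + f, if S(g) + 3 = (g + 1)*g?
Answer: 302963/70 ≈ 4328.0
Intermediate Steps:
f = -837/70 (f = -12 + 3/70 = -837/70 ≈ -11.957)
S(g) = -3 + g*(1 + g) (S(g) = -3 + (g + 1)*g = -3 + (1 + g)*g = -3 + g*(1 + g))
K = 28 (K = (-3 + 6 + 6**2) - 1*11 = (-3 + 6 + 36) - 11 = 39 - 11 = 28)
K*155 + f = 28*155 - 837/70 = 4340 - 837/70 = 302963/70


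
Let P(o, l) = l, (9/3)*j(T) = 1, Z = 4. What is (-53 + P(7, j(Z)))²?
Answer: 24964/9 ≈ 2773.8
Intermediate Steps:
j(T) = ⅓ (j(T) = (⅓)*1 = ⅓)
(-53 + P(7, j(Z)))² = (-53 + ⅓)² = (-158/3)² = 24964/9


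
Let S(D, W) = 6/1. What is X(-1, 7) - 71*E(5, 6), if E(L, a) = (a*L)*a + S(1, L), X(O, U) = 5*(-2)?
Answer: -13216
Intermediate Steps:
S(D, W) = 6 (S(D, W) = 6*1 = 6)
X(O, U) = -10
E(L, a) = 6 + L*a**2 (E(L, a) = (a*L)*a + 6 = (L*a)*a + 6 = L*a**2 + 6 = 6 + L*a**2)
X(-1, 7) - 71*E(5, 6) = -10 - 71*(6 + 5*6**2) = -10 - 71*(6 + 5*36) = -10 - 71*(6 + 180) = -10 - 71*186 = -10 - 13206 = -13216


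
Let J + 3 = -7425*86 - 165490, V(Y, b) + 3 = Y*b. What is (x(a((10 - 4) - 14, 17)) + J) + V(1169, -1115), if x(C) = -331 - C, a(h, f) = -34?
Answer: -2107778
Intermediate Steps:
V(Y, b) = -3 + Y*b
J = -804043 (J = -3 + (-7425*86 - 165490) = -3 + (-638550 - 165490) = -3 - 804040 = -804043)
(x(a((10 - 4) - 14, 17)) + J) + V(1169, -1115) = ((-331 - 1*(-34)) - 804043) + (-3 + 1169*(-1115)) = ((-331 + 34) - 804043) + (-3 - 1303435) = (-297 - 804043) - 1303438 = -804340 - 1303438 = -2107778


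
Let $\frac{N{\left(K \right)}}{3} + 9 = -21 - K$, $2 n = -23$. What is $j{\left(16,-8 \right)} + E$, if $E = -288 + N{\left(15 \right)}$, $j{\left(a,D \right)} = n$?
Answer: $- \frac{869}{2} \approx -434.5$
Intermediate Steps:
$n = - \frac{23}{2}$ ($n = \frac{1}{2} \left(-23\right) = - \frac{23}{2} \approx -11.5$)
$j{\left(a,D \right)} = - \frac{23}{2}$
$N{\left(K \right)} = -90 - 3 K$ ($N{\left(K \right)} = -27 + 3 \left(-21 - K\right) = -27 - \left(63 + 3 K\right) = -90 - 3 K$)
$E = -423$ ($E = -288 - 135 = -423$)
$j{\left(16,-8 \right)} + E = - \frac{23}{2} - 423 = - \frac{869}{2}$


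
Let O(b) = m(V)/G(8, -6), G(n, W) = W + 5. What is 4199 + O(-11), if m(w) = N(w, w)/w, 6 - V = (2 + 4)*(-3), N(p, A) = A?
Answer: 4198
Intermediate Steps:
G(n, W) = 5 + W
V = 24 (V = 6 - (2 + 4)*(-3) = 6 - 6*(-3) = 6 - 1*(-18) = 6 + 18 = 24)
m(w) = 1 (m(w) = w/w = 1)
O(b) = -1 (O(b) = 1/(5 - 6) = 1/(-1) = 1*(-1) = -1)
4199 + O(-11) = 4199 - 1 = 4198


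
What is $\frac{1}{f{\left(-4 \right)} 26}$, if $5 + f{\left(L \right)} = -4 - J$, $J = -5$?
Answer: $- \frac{1}{104} \approx -0.0096154$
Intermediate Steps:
$f{\left(L \right)} = -4$ ($f{\left(L \right)} = -5 - -1 = -5 + \left(-4 + 5\right) = -5 + 1 = -4$)
$\frac{1}{f{\left(-4 \right)} 26} = \frac{1}{\left(-4\right) 26} = \frac{1}{-104} = - \frac{1}{104}$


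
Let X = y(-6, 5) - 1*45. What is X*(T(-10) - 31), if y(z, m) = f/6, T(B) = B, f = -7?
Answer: 11357/6 ≈ 1892.8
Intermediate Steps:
y(z, m) = -7/6
X = -277/6 (X = -7/6 - 1*45 = -7/6 - 45 = -277/6 ≈ -46.167)
X*(T(-10) - 31) = -277*(-10 - 31)/6 = -277/6*(-41) = 11357/6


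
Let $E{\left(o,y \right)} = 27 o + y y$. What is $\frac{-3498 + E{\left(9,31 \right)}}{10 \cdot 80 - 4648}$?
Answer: $\frac{31}{52} \approx 0.59615$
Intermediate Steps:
$E{\left(o,y \right)} = y^{2} + 27 o$ ($E{\left(o,y \right)} = 27 o + y^{2} = y^{2} + 27 o$)
$\frac{-3498 + E{\left(9,31 \right)}}{10 \cdot 80 - 4648} = \frac{-3498 + \left(31^{2} + 27 \cdot 9\right)}{10 \cdot 80 - 4648} = \frac{-3498 + \left(961 + 243\right)}{800 - 4648} = \frac{-3498 + 1204}{-3848} = \left(-2294\right) \left(- \frac{1}{3848}\right) = \frac{31}{52}$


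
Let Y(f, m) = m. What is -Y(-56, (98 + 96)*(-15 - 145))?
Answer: 31040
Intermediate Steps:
-Y(-56, (98 + 96)*(-15 - 145)) = -(98 + 96)*(-15 - 145) = -194*(-160) = -1*(-31040) = 31040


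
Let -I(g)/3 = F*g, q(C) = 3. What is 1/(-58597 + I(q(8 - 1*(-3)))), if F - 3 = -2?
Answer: -1/58606 ≈ -1.7063e-5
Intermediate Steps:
F = 1 (F = 3 - 2 = 1)
I(g) = -3*g
1/(-58597 + I(q(8 - 1*(-3)))) = 1/(-58597 - 3*3) = 1/(-58597 - 9) = 1/(-58606) = -1/58606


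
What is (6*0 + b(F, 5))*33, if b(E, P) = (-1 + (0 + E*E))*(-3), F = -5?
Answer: -2376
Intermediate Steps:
b(E, P) = 3 - 3*E**2 (b(E, P) = (-1 + (0 + E**2))*(-3) = (-1 + E**2)*(-3) = 3 - 3*E**2)
(6*0 + b(F, 5))*33 = (6*0 + (3 - 3*(-5)**2))*33 = (0 + (3 - 3*25))*33 = (0 + (3 - 75))*33 = (0 - 72)*33 = -72*33 = -2376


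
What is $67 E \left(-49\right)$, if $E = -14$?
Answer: $45962$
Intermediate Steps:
$67 E \left(-49\right) = 67 \left(-14\right) \left(-49\right) = \left(-938\right) \left(-49\right) = 45962$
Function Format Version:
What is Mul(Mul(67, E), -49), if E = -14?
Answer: 45962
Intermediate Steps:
Mul(Mul(67, E), -49) = Mul(Mul(67, -14), -49) = Mul(-938, -49) = 45962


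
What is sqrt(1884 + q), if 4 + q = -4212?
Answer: 2*I*sqrt(583) ≈ 48.291*I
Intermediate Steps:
q = -4216 (q = -4 - 4212 = -4216)
sqrt(1884 + q) = sqrt(1884 - 4216) = sqrt(-2332) = 2*I*sqrt(583)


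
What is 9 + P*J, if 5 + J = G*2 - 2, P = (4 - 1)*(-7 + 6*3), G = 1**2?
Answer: -156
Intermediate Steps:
G = 1
P = 33 (P = 3*(-7 + 18) = 3*11 = 33)
J = -5 (J = -5 + (1*2 - 2) = -5 + (2 - 2) = -5 + 0 = -5)
9 + P*J = 9 + 33*(-5) = 9 - 165 = -156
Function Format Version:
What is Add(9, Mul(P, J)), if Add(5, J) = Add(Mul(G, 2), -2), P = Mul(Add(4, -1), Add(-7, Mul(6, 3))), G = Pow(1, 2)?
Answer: -156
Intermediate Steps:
G = 1
P = 33 (P = Mul(3, Add(-7, 18)) = Mul(3, 11) = 33)
J = -5 (J = Add(-5, Add(Mul(1, 2), -2)) = Add(-5, Add(2, -2)) = Add(-5, 0) = -5)
Add(9, Mul(P, J)) = Add(9, Mul(33, -5)) = Add(9, -165) = -156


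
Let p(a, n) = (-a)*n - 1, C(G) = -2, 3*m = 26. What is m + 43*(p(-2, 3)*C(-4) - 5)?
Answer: -1909/3 ≈ -636.33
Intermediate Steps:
m = 26/3 (m = (⅓)*26 = 26/3 ≈ 8.6667)
p(a, n) = -1 - a*n (p(a, n) = -a*n - 1 = -1 - a*n)
m + 43*(p(-2, 3)*C(-4) - 5) = 26/3 + 43*((-1 - 1*(-2)*3)*(-2) - 5) = 26/3 + 43*((-1 + 6)*(-2) - 5) = 26/3 + 43*(5*(-2) - 5) = 26/3 + 43*(-10 - 5) = 26/3 + 43*(-15) = 26/3 - 645 = -1909/3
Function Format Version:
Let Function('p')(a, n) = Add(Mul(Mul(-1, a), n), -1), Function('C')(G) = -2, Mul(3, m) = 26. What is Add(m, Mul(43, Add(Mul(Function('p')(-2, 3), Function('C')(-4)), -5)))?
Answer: Rational(-1909, 3) ≈ -636.33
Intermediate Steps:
m = Rational(26, 3) (m = Mul(Rational(1, 3), 26) = Rational(26, 3) ≈ 8.6667)
Function('p')(a, n) = Add(-1, Mul(-1, a, n)) (Function('p')(a, n) = Add(Mul(-1, a, n), -1) = Add(-1, Mul(-1, a, n)))
Add(m, Mul(43, Add(Mul(Function('p')(-2, 3), Function('C')(-4)), -5))) = Add(Rational(26, 3), Mul(43, Add(Mul(Add(-1, Mul(-1, -2, 3)), -2), -5))) = Add(Rational(26, 3), Mul(43, Add(Mul(Add(-1, 6), -2), -5))) = Add(Rational(26, 3), Mul(43, Add(Mul(5, -2), -5))) = Add(Rational(26, 3), Mul(43, Add(-10, -5))) = Add(Rational(26, 3), Mul(43, -15)) = Add(Rational(26, 3), -645) = Rational(-1909, 3)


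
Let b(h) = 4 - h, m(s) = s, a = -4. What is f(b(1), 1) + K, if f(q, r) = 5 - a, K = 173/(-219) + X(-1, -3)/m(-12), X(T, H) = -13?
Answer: 8141/876 ≈ 9.2934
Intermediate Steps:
K = 257/876 (K = 173/(-219) - 13/(-12) = 173*(-1/219) - 13*(-1/12) = -173/219 + 13/12 = 257/876 ≈ 0.29338)
f(q, r) = 9 (f(q, r) = 5 - 1*(-4) = 5 + 4 = 9)
f(b(1), 1) + K = 9 + 257/876 = 8141/876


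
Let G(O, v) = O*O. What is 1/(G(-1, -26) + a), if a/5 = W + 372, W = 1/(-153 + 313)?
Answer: 32/59553 ≈ 0.00053734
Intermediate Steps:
G(O, v) = O²
W = 1/160 ≈ 0.0062500
a = 59521/32 (a = 5*(1/160 + 372) = 5*(59521/160) = 59521/32 ≈ 1860.0)
1/(G(-1, -26) + a) = 1/((-1)² + 59521/32) = 1/(1 + 59521/32) = 1/(59553/32) = 32/59553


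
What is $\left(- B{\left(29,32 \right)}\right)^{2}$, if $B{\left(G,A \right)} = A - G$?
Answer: $9$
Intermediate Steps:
$\left(- B{\left(29,32 \right)}\right)^{2} = \left(- (32 - 29)\right)^{2} = \left(\left(-1\right) 3\right)^{2} = \left(-3\right)^{2} = 9$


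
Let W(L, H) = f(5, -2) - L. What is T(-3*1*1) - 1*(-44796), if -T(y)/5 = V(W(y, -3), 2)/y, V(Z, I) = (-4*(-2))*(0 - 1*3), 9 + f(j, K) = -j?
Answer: 44756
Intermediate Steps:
f(j, K) = -9 - j
W(L, H) = -14 - L (W(L, H) = (-9 - 1*5) - L = (-9 - 5) - L = -14 - L)
V(Z, I) = -24 (V(Z, I) = 8*(0 - 3) = 8*(-3) = -24)
T(y) = 120/y (T(y) = -(-120)/y = 120/y)
T(-3*1*1) - 1*(-44796) = 120/((-3*1*1)) - 1*(-44796) = 120/((-3*1)) + 44796 = 120/(-3) + 44796 = 120*(-⅓) + 44796 = -40 + 44796 = 44756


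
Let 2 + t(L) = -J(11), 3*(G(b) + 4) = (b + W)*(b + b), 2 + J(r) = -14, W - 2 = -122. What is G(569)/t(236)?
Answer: 255475/21 ≈ 12165.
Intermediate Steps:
W = -120 (W = 2 - 122 = -120)
J(r) = -16 (J(r) = -2 - 14 = -16)
G(b) = -4 + 2*b*(-120 + b)/3 (G(b) = -4 + ((b - 120)*(b + b))/3 = -4 + ((-120 + b)*(2*b))/3 = -4 + (2*b*(-120 + b))/3 = -4 + 2*b*(-120 + b)/3)
t(L) = 14 (t(L) = -2 - 1*(-16) = -2 + 16 = 14)
G(569)/t(236) = (-4 - 80*569 + (2/3)*569**2)/14 = (-4 - 45520 + (2/3)*323761)*(1/14) = (-4 - 45520 + 647522/3)*(1/14) = (510950/3)*(1/14) = 255475/21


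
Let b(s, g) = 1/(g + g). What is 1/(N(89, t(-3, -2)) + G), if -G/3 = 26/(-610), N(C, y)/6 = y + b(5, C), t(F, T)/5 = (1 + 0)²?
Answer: 27145/818736 ≈ 0.033155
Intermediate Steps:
t(F, T) = 5 (t(F, T) = 5*(1 + 0)² = 5*1² = 5*1 = 5)
b(s, g) = 1/(2*g)
N(C, y) = 3/C + 6*y (N(C, y) = 6*(y + 1/(2*C)) = 3/C + 6*y)
G = 39/305 (G = -78/(-610) = -78*(-1)/610 = -3*(-13/305) = 39/305 ≈ 0.12787)
1/(N(89, t(-3, -2)) + G) = 1/((3/89 + 6*5) + 39/305) = 1/((3*(1/89) + 30) + 39/305) = 1/((3/89 + 30) + 39/305) = 1/(2673/89 + 39/305) = 1/(818736/27145) = 27145/818736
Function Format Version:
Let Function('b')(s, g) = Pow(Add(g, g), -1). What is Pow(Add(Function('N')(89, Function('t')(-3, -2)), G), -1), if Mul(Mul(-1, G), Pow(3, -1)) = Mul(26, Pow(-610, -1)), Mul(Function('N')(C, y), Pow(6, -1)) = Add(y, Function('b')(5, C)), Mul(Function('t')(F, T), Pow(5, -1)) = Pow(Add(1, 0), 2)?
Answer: Rational(27145, 818736) ≈ 0.033155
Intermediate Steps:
Function('t')(F, T) = 5 (Function('t')(F, T) = Mul(5, Pow(Add(1, 0), 2)) = Mul(5, Pow(1, 2)) = Mul(5, 1) = 5)
Function('b')(s, g) = Mul(Rational(1, 2), Pow(g, -1)) (Function('b')(s, g) = Pow(Mul(2, g), -1) = Mul(Rational(1, 2), Pow(g, -1)))
Function('N')(C, y) = Add(Mul(3, Pow(C, -1)), Mul(6, y)) (Function('N')(C, y) = Mul(6, Add(y, Mul(Rational(1, 2), Pow(C, -1)))) = Add(Mul(3, Pow(C, -1)), Mul(6, y)))
G = Rational(39, 305) (G = Mul(-3, Mul(26, Pow(-610, -1))) = Mul(-3, Mul(26, Rational(-1, 610))) = Mul(-3, Rational(-13, 305)) = Rational(39, 305) ≈ 0.12787)
Pow(Add(Function('N')(89, Function('t')(-3, -2)), G), -1) = Pow(Add(Add(Mul(3, Pow(89, -1)), Mul(6, 5)), Rational(39, 305)), -1) = Pow(Add(Add(Mul(3, Rational(1, 89)), 30), Rational(39, 305)), -1) = Pow(Add(Add(Rational(3, 89), 30), Rational(39, 305)), -1) = Pow(Add(Rational(2673, 89), Rational(39, 305)), -1) = Pow(Rational(818736, 27145), -1) = Rational(27145, 818736)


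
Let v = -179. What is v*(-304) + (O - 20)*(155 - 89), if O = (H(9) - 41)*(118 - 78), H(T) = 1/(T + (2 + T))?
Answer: -55012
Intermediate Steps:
H(T) = 1/(2 + 2*T)
O = -1638 (O = (1/(2*(1 + 9)) - 41)*(118 - 78) = ((½)/10 - 41)*40 = ((½)*(⅒) - 41)*40 = (1/20 - 41)*40 = -819/20*40 = -1638)
v*(-304) + (O - 20)*(155 - 89) = -179*(-304) + (-1638 - 20)*(155 - 89) = 54416 - 1658*66 = 54416 - 109428 = -55012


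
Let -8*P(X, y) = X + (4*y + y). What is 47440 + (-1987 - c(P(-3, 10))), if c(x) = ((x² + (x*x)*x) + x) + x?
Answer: 23364103/512 ≈ 45633.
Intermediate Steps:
P(X, y) = -5*y/8 - X/8 (P(X, y) = -(X + (4*y + y))/8 = -(X + 5*y)/8 = -5*y/8 - X/8)
c(x) = x² + x³ + 2*x (c(x) = ((x² + x²*x) + x) + x = ((x² + x³) + x) + x = (x + x² + x³) + x = x² + x³ + 2*x)
47440 + (-1987 - c(P(-3, 10))) = 47440 + (-1987 - (-5/8*10 - ⅛*(-3))*(2 + (-5/8*10 - ⅛*(-3)) + (-5/8*10 - ⅛*(-3))²)) = 47440 + (-1987 - (-25/4 + 3/8)*(2 + (-25/4 + 3/8) + (-25/4 + 3/8)²)) = 47440 + (-1987 - (-47)*(2 - 47/8 + (-47/8)²)/8) = 47440 + (-1987 - (-47)*(2 - 47/8 + 2209/64)/8) = 47440 + (-1987 - (-47)*1961/(8*64)) = 47440 + (-1987 - 1*(-92167/512)) = 47440 + (-1987 + 92167/512) = 47440 - 925177/512 = 23364103/512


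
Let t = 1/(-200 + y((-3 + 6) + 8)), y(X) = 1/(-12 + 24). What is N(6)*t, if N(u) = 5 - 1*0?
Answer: -60/2399 ≈ -0.025010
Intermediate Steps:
y(X) = 1/12
N(u) = 5 (N(u) = 5 + 0 = 5)
t = -12/2399 (t = 1/(-200 + 1/12) = 1/(-2399/12) = -12/2399 ≈ -0.0050021)
N(6)*t = 5*(-12/2399) = -60/2399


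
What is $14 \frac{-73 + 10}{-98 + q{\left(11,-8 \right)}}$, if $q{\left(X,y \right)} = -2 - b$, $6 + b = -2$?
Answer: $\frac{441}{46} \approx 9.587$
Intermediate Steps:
$b = -8$ ($b = -6 - 2 = -8$)
$q{\left(X,y \right)} = 6$ ($q{\left(X,y \right)} = -2 - -8 = -2 + 8 = 6$)
$14 \frac{-73 + 10}{-98 + q{\left(11,-8 \right)}} = 14 \frac{-73 + 10}{-98 + 6} = 14 \left(- \frac{63}{-92}\right) = 14 \left(\left(-63\right) \left(- \frac{1}{92}\right)\right) = 14 \cdot \frac{63}{92} = \frac{441}{46}$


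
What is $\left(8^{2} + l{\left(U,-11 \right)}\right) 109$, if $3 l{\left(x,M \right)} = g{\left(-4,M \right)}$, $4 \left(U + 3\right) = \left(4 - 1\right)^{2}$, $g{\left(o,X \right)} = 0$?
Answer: $6976$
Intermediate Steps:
$U = - \frac{3}{4}$ ($U = -3 + \frac{\left(4 - 1\right)^{2}}{4} = -3 + \frac{3^{2}}{4} = -3 + \frac{1}{4} \cdot 9 = -3 + \frac{9}{4} = - \frac{3}{4} \approx -0.75$)
$l{\left(x,M \right)} = 0$ ($l{\left(x,M \right)} = \frac{1}{3} \cdot 0 = 0$)
$\left(8^{2} + l{\left(U,-11 \right)}\right) 109 = \left(8^{2} + 0\right) 109 = \left(64 + 0\right) 109 = 64 \cdot 109 = 6976$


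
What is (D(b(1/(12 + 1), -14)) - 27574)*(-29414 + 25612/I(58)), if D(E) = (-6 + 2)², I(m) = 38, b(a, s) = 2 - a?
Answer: 792016920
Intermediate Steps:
D(E) = 16 (D(E) = (-4)² = 16)
(D(b(1/(12 + 1), -14)) - 27574)*(-29414 + 25612/I(58)) = (16 - 27574)*(-29414 + 25612/38) = -27558*(-29414 + 25612*(1/38)) = -27558*(-29414 + 674) = -27558*(-28740) = 792016920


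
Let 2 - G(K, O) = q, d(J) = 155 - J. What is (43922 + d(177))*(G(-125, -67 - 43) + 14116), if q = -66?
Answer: 622677600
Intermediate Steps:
G(K, O) = 68 (G(K, O) = 2 - 1*(-66) = 2 + 66 = 68)
(43922 + d(177))*(G(-125, -67 - 43) + 14116) = (43922 + (155 - 1*177))*(68 + 14116) = (43922 + (155 - 177))*14184 = (43922 - 22)*14184 = 43900*14184 = 622677600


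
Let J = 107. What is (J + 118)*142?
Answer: 31950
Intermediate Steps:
(J + 118)*142 = (107 + 118)*142 = 225*142 = 31950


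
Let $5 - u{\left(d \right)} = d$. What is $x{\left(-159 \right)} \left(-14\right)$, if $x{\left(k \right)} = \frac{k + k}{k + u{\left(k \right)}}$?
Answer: $\frac{4452}{5} \approx 890.4$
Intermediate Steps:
$u{\left(d \right)} = 5 - d$
$x{\left(k \right)} = \frac{2 k}{5}$ ($x{\left(k \right)} = \frac{k + k}{k - \left(-5 + k\right)} = \frac{2 k}{5}$)
$x{\left(-159 \right)} \left(-14\right) = \frac{2}{5} \left(-159\right) \left(-14\right) = \left(- \frac{318}{5}\right) \left(-14\right) = \frac{4452}{5}$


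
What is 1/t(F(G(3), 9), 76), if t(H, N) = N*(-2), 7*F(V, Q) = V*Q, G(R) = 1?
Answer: -1/152 ≈ -0.0065789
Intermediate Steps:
F(V, Q) = Q*V/7 (F(V, Q) = (V*Q)/7 = (Q*V)/7 = Q*V/7)
t(H, N) = -2*N
1/t(F(G(3), 9), 76) = 1/(-2*76) = 1/(-152) = -1/152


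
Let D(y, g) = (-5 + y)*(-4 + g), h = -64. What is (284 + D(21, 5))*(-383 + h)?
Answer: -134100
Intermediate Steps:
(284 + D(21, 5))*(-383 + h) = (284 + (20 - 5*5 - 4*21 + 5*21))*(-383 - 64) = (284 + (20 - 25 - 84 + 105))*(-447) = (284 + 16)*(-447) = 300*(-447) = -134100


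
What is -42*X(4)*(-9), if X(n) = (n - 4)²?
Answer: 0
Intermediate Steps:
X(n) = (-4 + n)²
-42*X(4)*(-9) = -42*(-4 + 4)²*(-9) = -42*0²*(-9) = -42*0*(-9) = 0*(-9) = 0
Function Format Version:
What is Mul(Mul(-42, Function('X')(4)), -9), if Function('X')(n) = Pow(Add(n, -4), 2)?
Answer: 0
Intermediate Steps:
Function('X')(n) = Pow(Add(-4, n), 2)
Mul(Mul(-42, Function('X')(4)), -9) = Mul(Mul(-42, Pow(Add(-4, 4), 2)), -9) = Mul(Mul(-42, Pow(0, 2)), -9) = Mul(Mul(-42, 0), -9) = Mul(0, -9) = 0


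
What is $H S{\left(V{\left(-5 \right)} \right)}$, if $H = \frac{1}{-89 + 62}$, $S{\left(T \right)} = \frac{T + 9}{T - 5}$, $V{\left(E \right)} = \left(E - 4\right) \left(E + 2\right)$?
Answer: $- \frac{2}{33} \approx -0.060606$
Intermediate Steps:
$V{\left(E \right)} = \left(-4 + E\right) \left(2 + E\right)$
$S{\left(T \right)} = \frac{9 + T}{-5 + T}$
$H = - \frac{1}{27}$ ($H = \frac{1}{-27} = - \frac{1}{27} \approx -0.037037$)
$H S{\left(V{\left(-5 \right)} \right)} = - \frac{\frac{1}{-5 - \left(-2 - 25\right)} \left(9 - \left(-2 - 25\right)\right)}{27} = - \frac{\frac{1}{-5 + \left(-8 + 25 + 10\right)} \left(9 + \left(-8 + 25 + 10\right)\right)}{27} = - \frac{\frac{1}{-5 + 27} \left(9 + 27\right)}{27} = - \frac{\frac{1}{22} \cdot 36}{27} = \left(- \frac{1}{27}\right) \frac{18}{11} = - \frac{2}{33}$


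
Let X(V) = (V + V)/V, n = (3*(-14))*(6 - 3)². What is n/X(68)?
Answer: -189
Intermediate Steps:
n = -378 (n = -42*3² = -42*9 = -378)
X(V) = 2 (X(V) = (2*V)/V = 2)
n/X(68) = -378/2 = -378*½ = -189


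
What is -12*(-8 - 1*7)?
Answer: 180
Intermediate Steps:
-12*(-8 - 1*7) = -12*(-8 - 7) = -12*(-15) = 180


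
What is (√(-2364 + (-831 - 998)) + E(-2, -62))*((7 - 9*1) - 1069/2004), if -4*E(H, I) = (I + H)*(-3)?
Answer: 20308/167 - 5077*I*√4193/2004 ≈ 121.6 - 164.05*I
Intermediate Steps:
E(H, I) = 3*H/4 + 3*I/4 (E(H, I) = -(I + H)*(-3)/4 = -(H + I)*(-3)/4 = -(-3*H - 3*I)/4 = 3*H/4 + 3*I/4)
(√(-2364 + (-831 - 998)) + E(-2, -62))*((7 - 9*1) - 1069/2004) = (√(-2364 + (-831 - 998)) + ((¾)*(-2) + (¾)*(-62)))*((7 - 9*1) - 1069/2004) = (√(-2364 - 1829) + (-3/2 - 93/2))*((7 - 9) - 1069*1/2004) = (√(-4193) - 48)*(-2 - 1069/2004) = (I*√4193 - 48)*(-5077/2004) = (-48 + I*√4193)*(-5077/2004) = 20308/167 - 5077*I*√4193/2004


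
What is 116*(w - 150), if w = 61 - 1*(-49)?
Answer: -4640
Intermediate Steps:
w = 110 (w = 61 + 49 = 110)
116*(w - 150) = 116*(110 - 150) = 116*(-40) = -4640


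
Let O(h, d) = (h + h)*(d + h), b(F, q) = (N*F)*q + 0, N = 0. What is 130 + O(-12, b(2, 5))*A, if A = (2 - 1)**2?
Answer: 418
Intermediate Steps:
b(F, q) = 0 (b(F, q) = (0*F)*q + 0 = 0*q + 0 = 0 + 0 = 0)
A = 1 (A = 1**2 = 1)
O(h, d) = 2*h*(d + h) (O(h, d) = (2*h)*(d + h) = 2*h*(d + h))
130 + O(-12, b(2, 5))*A = 130 + (2*(-12)*(0 - 12))*1 = 130 + (2*(-12)*(-12))*1 = 130 + 288*1 = 130 + 288 = 418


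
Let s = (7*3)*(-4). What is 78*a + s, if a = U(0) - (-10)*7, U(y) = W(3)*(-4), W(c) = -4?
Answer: 6624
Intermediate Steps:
U(y) = 16 (U(y) = -4*(-4) = 16)
s = -84 (s = 21*(-4) = -84)
a = 86 (a = 16 - (-10)*7 = 16 - 10*(-7) = 16 + 70 = 86)
78*a + s = 78*86 - 84 = 6708 - 84 = 6624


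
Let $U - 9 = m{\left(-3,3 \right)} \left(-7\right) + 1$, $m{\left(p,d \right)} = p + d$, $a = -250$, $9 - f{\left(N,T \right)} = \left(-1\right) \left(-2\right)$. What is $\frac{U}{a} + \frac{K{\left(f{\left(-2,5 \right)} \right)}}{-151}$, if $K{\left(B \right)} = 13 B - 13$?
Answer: $- \frac{2101}{3775} \approx -0.55656$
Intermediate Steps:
$f{\left(N,T \right)} = 7$ ($f{\left(N,T \right)} = 9 - \left(-1\right) \left(-2\right) = 9 - 2 = 7$)
$m{\left(p,d \right)} = d + p$
$K{\left(B \right)} = -13 + 13 B$
$U = 10$ ($U = 9 + \left(\left(3 - 3\right) \left(-7\right) + 1\right) = 9 + \left(0 \left(-7\right) + 1\right) = 9 + \left(0 + 1\right) = 9 + 1 = 10$)
$\frac{U}{a} + \frac{K{\left(f{\left(-2,5 \right)} \right)}}{-151} = \frac{10}{-250} + \frac{-13 + 13 \cdot 7}{-151} = 10 \left(- \frac{1}{250}\right) + \left(-13 + 91\right) \left(- \frac{1}{151}\right) = - \frac{1}{25} + 78 \left(- \frac{1}{151}\right) = - \frac{1}{25} - \frac{78}{151} = - \frac{2101}{3775}$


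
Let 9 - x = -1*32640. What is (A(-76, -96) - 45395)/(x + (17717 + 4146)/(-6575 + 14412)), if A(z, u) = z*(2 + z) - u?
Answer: -310932975/255892076 ≈ -1.2151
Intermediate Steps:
x = 32649 (x = 9 - (-1)*32640 = 9 - 1*(-32640) = 9 + 32640 = 32649)
A(z, u) = -u + z*(2 + z)
(A(-76, -96) - 45395)/(x + (17717 + 4146)/(-6575 + 14412)) = (((-76)² - 1*(-96) + 2*(-76)) - 45395)/(32649 + (17717 + 4146)/(-6575 + 14412)) = ((5776 + 96 - 152) - 45395)/(32649 + 21863/7837) = (5720 - 45395)/(32649 + 21863*(1/7837)) = -39675/(32649 + 21863/7837) = -39675/255892076/7837 = -39675*7837/255892076 = -310932975/255892076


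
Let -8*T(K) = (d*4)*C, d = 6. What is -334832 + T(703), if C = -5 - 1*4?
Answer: -334805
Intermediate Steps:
C = -9 (C = -5 - 4 = -9)
T(K) = 27 (T(K) = -6*4*(-9)/8 = -3*(-9) = -1/8*(-216) = 27)
-334832 + T(703) = -334832 + 27 = -334805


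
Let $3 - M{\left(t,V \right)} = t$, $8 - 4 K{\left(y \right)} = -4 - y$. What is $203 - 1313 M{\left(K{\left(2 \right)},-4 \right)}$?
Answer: $\frac{1719}{2} \approx 859.5$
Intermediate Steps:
$K{\left(y \right)} = 3 + \frac{y}{4}$ ($K{\left(y \right)} = 2 - \frac{-4 - y}{4} = 2 + \left(1 + \frac{y}{4}\right) = 3 + \frac{y}{4}$)
$M{\left(t,V \right)} = 3 - t$
$203 - 1313 M{\left(K{\left(2 \right)},-4 \right)} = 203 - 1313 \left(3 - \left(3 + \frac{1}{4} \cdot 2\right)\right) = 203 - 1313 \left(3 - \left(3 + \frac{1}{2}\right)\right) = 203 - 1313 \left(3 - \frac{7}{2}\right) = 203 - - \frac{1313}{2} = 203 + \frac{1313}{2} = \frac{1719}{2}$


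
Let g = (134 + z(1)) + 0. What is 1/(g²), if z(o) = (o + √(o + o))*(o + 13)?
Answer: 2787/57845768 - 259*√2/28922884 ≈ 3.5516e-5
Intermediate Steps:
z(o) = (13 + o)*(o + √2*√o) (z(o) = (o + √(2*o))*(13 + o) = (o + √2*√o)*(13 + o) = (13 + o)*(o + √2*√o))
g = 148 + 14*√2 (g = (134 + (1² + 13*1 + √2*1^(3/2) + 13*√2*√1)) + 0 = (134 + (1 + 13 + √2*1 + 13*√2*1)) + 0 = (134 + (1 + 13 + √2 + 13*√2)) + 0 = (134 + (14 + 14*√2)) + 0 = (148 + 14*√2) + 0 = 148 + 14*√2 ≈ 167.80)
1/(g²) = 1/((148 + 14*√2)²) = (148 + 14*√2)⁻²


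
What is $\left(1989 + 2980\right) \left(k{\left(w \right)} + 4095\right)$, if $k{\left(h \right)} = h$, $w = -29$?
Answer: $20203954$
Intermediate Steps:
$\left(1989 + 2980\right) \left(k{\left(w \right)} + 4095\right) = \left(1989 + 2980\right) \left(-29 + 4095\right) = 4969 \cdot 4066 = 20203954$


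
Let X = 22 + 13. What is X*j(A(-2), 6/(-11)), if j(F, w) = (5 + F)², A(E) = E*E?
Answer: 2835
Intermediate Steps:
A(E) = E²
X = 35
X*j(A(-2), 6/(-11)) = 35*(5 + (-2)²)² = 35*(5 + 4)² = 35*9² = 35*81 = 2835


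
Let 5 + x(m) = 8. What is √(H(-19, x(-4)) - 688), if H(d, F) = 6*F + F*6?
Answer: 2*I*√163 ≈ 25.534*I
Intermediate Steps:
x(m) = 3 (x(m) = -5 + 8 = 3)
H(d, F) = 12*F (H(d, F) = 6*F + 6*F = 12*F)
√(H(-19, x(-4)) - 688) = √(12*3 - 688) = √(36 - 688) = √(-652) = 2*I*√163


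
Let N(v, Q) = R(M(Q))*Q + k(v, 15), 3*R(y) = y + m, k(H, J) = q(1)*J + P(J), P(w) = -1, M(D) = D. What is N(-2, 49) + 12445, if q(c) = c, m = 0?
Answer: 39778/3 ≈ 13259.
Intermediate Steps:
k(H, J) = -1 + J (k(H, J) = 1*J - 1 = J - 1 = -1 + J)
R(y) = y/3 (R(y) = (y + 0)/3 = y/3)
N(v, Q) = 14 + Q**2/3 (N(v, Q) = (Q/3)*Q + (-1 + 15) = Q**2/3 + 14 = 14 + Q**2/3)
N(-2, 49) + 12445 = (14 + (1/3)*49**2) + 12445 = (14 + (1/3)*2401) + 12445 = (14 + 2401/3) + 12445 = 2443/3 + 12445 = 39778/3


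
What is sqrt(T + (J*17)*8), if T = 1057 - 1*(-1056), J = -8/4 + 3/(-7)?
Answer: sqrt(87353)/7 ≈ 42.222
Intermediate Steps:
J = -17/7 (J = -8*1/4 + 3*(-1/7) = -2 - 3/7 = -17/7 ≈ -2.4286)
T = 2113 (T = 1057 + 1056 = 2113)
sqrt(T + (J*17)*8) = sqrt(2113 - 17/7*17*8) = sqrt(2113 - 289/7*8) = sqrt(2113 - 2312/7) = sqrt(12479/7) = sqrt(87353)/7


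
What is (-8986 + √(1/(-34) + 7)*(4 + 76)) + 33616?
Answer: 24630 + 40*√8058/17 ≈ 24841.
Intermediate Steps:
(-8986 + √(1/(-34) + 7)*(4 + 76)) + 33616 = (-8986 + √(-1/34 + 7)*80) + 33616 = (-8986 + √(237/34)*80) + 33616 = (-8986 + (√8058/34)*80) + 33616 = (-8986 + 40*√8058/17) + 33616 = 24630 + 40*√8058/17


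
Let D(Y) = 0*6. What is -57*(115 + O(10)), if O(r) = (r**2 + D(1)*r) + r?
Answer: -12825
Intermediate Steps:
D(Y) = 0
O(r) = r + r**2 (O(r) = (r**2 + 0*r) + r = (r**2 + 0) + r = r**2 + r = r + r**2)
-57*(115 + O(10)) = -57*(115 + 10*(1 + 10)) = -57*(115 + 10*11) = -57*(115 + 110) = -57*225 = -12825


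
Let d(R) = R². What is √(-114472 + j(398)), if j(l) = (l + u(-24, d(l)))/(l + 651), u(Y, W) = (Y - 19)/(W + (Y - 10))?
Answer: I*√3159327451195133908590/166130130 ≈ 338.34*I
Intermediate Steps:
u(Y, W) = (-19 + Y)/(-10 + W + Y) (u(Y, W) = (-19 + Y)/(W + (-10 + Y)) = (-19 + Y)/(-10 + W + Y))
j(l) = (l - 43/(-34 + l²))/(651 + l) (j(l) = (l + (-19 - 24)/(-10 + l² - 24))/(l + 651) = (l - 43/(-34 + l²))/(651 + l))
√(-114472 + j(398)) = √(-114472 + (-43 + 398*(-34 + 398²))/((-34 + 398²)*(651 + 398))) = √(-114472 + (-43 + 398*(-34 + 158404))/((-34 + 158404)*1049)) = √(-114472 + (1/1049)*(-43 + 398*158370)/158370) = √(-114472 + (1/158370)*(1/1049)*(-43 + 63031260)) = √(-114472 + (1/158370)*(1/1049)*63031217) = √(-114472 + 63031217/166130130) = √(-19017185210143/166130130) = I*√3159327451195133908590/166130130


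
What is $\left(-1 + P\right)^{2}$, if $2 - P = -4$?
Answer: $25$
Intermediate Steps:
$P = 6$ ($P = 2 - -4 = 2 + 4 = 6$)
$\left(-1 + P\right)^{2} = \left(-1 + 6\right)^{2} = 5^{2} = 25$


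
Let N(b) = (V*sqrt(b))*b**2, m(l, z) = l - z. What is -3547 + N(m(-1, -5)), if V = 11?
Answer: -3195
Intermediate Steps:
N(b) = 11*b**(5/2) (N(b) = (11*sqrt(b))*b**2 = 11*b**(5/2))
-3547 + N(m(-1, -5)) = -3547 + 11*(-1 - 1*(-5))**(5/2) = -3547 + 11*(-1 + 5)**(5/2) = -3547 + 11*4**(5/2) = -3547 + 11*32 = -3547 + 352 = -3195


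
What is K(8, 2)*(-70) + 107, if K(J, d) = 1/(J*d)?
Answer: 821/8 ≈ 102.63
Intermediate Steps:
K(J, d) = 1/(J*d)
K(8, 2)*(-70) + 107 = (1/(8*2))*(-70) + 107 = ((⅛)*(½))*(-70) + 107 = (1/16)*(-70) + 107 = -35/8 + 107 = 821/8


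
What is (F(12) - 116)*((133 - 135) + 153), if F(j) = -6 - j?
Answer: -20234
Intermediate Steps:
(F(12) - 116)*((133 - 135) + 153) = ((-6 - 1*12) - 116)*((133 - 135) + 153) = ((-6 - 12) - 116)*(-2 + 153) = (-18 - 116)*151 = -134*151 = -20234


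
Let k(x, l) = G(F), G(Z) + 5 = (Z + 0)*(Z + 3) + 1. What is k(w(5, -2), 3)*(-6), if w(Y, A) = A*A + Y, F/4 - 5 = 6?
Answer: -12384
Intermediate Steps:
F = 44 (F = 20 + 4*6 = 20 + 24 = 44)
w(Y, A) = Y + A**2 (w(Y, A) = A**2 + Y = Y + A**2)
G(Z) = -4 + Z*(3 + Z) (G(Z) = -5 + ((Z + 0)*(Z + 3) + 1) = -5 + (Z*(3 + Z) + 1) = -5 + (1 + Z*(3 + Z)) = -4 + Z*(3 + Z))
k(x, l) = 2064 (k(x, l) = -4 + 44**2 + 3*44 = -4 + 1936 + 132 = 2064)
k(w(5, -2), 3)*(-6) = 2064*(-6) = -12384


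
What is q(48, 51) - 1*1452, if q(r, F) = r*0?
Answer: -1452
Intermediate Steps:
q(r, F) = 0
q(48, 51) - 1*1452 = 0 - 1*1452 = 0 - 1452 = -1452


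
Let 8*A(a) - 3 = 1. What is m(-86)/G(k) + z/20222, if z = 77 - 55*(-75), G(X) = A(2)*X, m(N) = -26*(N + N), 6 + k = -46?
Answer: -1736991/10111 ≈ -171.79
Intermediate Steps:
A(a) = ½ (A(a) = 3/8 + (⅛)*1 = 3/8 + ⅛ = ½)
k = -52 (k = -6 - 46 = -52)
m(N) = -52*N
G(X) = X/2
z = 4202 (z = 77 + 4125 = 4202)
m(-86)/G(k) + z/20222 = (-52*(-86))/(((½)*(-52))) + 4202/20222 = 4472/(-26) + 4202*(1/20222) = 4472*(-1/26) + 2101/10111 = -172 + 2101/10111 = -1736991/10111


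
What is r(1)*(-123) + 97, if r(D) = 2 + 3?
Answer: -518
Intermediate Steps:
r(D) = 5
r(1)*(-123) + 97 = 5*(-123) + 97 = -615 + 97 = -518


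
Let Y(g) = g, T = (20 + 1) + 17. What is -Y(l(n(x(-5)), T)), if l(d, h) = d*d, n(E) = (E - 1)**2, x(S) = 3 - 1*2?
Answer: 0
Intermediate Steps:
x(S) = 1 (x(S) = 3 - 2 = 1)
n(E) = (-1 + E)**2
T = 38 (T = 21 + 17 = 38)
l(d, h) = d**2
-Y(l(n(x(-5)), T)) = -((-1 + 1)**2)**2 = -(0**2)**2 = -1*0**2 = -1*0 = 0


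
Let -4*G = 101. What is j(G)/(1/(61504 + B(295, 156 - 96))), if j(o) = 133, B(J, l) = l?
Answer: 8188012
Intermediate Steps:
G = -101/4 (G = -1/4*101 = -101/4 ≈ -25.250)
j(G)/(1/(61504 + B(295, 156 - 96))) = 133/(1/(61504 + (156 - 96))) = 133/(1/(61504 + 60)) = 133/(1/61564) = 133*61564 = 8188012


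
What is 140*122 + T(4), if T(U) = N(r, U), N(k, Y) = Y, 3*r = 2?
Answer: 17084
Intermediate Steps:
r = ⅔ (r = (⅓)*2 = ⅔ ≈ 0.66667)
T(U) = U
140*122 + T(4) = 140*122 + 4 = 17080 + 4 = 17084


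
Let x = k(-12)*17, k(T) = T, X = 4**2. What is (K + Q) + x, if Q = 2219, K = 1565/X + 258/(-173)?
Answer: 5844137/2768 ≈ 2111.3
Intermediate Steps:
X = 16
x = -204 (x = -12*17 = -204)
K = 266617/2768 (K = 1565/16 + 258/(-173) = 1565*(1/16) + 258*(-1/173) = 1565/16 - 258/173 = 266617/2768 ≈ 96.321)
(K + Q) + x = (266617/2768 + 2219) - 204 = 6408809/2768 - 204 = 5844137/2768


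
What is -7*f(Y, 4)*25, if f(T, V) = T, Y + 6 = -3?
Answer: 1575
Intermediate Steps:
Y = -9 (Y = -6 - 3 = -9)
-7*f(Y, 4)*25 = -7*(-9)*25 = 63*25 = 1575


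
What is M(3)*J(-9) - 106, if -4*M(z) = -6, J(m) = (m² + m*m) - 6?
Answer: 128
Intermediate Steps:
J(m) = -6 + 2*m² (J(m) = (m² + m²) - 6 = 2*m² - 6 = -6 + 2*m²)
M(z) = 3/2 (M(z) = -¼*(-6) = 3/2)
M(3)*J(-9) - 106 = 3*(-6 + 2*(-9)²)/2 - 106 = 3*(-6 + 2*81)/2 - 106 = 3*(-6 + 162)/2 - 106 = (3/2)*156 - 106 = 234 - 106 = 128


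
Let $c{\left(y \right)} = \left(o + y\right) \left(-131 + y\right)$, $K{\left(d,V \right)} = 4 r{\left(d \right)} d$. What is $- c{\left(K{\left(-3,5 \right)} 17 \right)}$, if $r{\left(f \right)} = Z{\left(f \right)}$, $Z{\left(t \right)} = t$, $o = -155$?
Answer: $-219817$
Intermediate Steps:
$r{\left(f \right)} = f$
$K{\left(d,V \right)} = 4 d^{2}$ ($K{\left(d,V \right)} = 4 d d = 4 d^{2}$)
$c{\left(y \right)} = \left(-155 + y\right) \left(-131 + y\right)$
$- c{\left(K{\left(-3,5 \right)} 17 \right)} = - (20305 + \left(4 \left(-3\right)^{2} \cdot 17\right)^{2} - 286 \cdot 4 \left(-3\right)^{2} \cdot 17) = - (20305 + \left(4 \cdot 9 \cdot 17\right)^{2} - 286 \cdot 4 \cdot 9 \cdot 17) = - (20305 + \left(36 \cdot 17\right)^{2} - 286 \cdot 36 \cdot 17) = - (20305 + 612^{2} - 175032) = - (20305 + 374544 - 175032) = \left(-1\right) 219817 = -219817$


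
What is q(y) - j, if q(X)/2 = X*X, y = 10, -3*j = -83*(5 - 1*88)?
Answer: 7489/3 ≈ 2496.3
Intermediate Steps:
j = -6889/3 (j = -(-83)*(5 - 1*88)/3 = -(-83)*(5 - 88)/3 = -(-83)*(-83)/3 = -⅓*6889 = -6889/3 ≈ -2296.3)
q(X) = 2*X² (q(X) = 2*(X*X) = 2*X²)
q(y) - j = 2*10² - 1*(-6889/3) = 2*100 + 6889/3 = 200 + 6889/3 = 7489/3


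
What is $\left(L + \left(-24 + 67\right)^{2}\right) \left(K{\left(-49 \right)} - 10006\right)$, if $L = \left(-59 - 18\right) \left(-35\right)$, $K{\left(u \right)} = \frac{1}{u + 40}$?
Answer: $- \frac{409209920}{9} \approx -4.5468 \cdot 10^{7}$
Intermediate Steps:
$K{\left(u \right)} = \frac{1}{40 + u}$
$L = 2695$ ($L = \left(-77\right) \left(-35\right) = 2695$)
$\left(L + \left(-24 + 67\right)^{2}\right) \left(K{\left(-49 \right)} - 10006\right) = \left(2695 + \left(-24 + 67\right)^{2}\right) \left(\frac{1}{40 - 49} - 10006\right) = \left(2695 + 43^{2}\right) \left(\frac{1}{-9} - 10006\right) = \left(2695 + 1849\right) \left(- \frac{1}{9} - 10006\right) = 4544 \left(- \frac{90055}{9}\right) = - \frac{409209920}{9}$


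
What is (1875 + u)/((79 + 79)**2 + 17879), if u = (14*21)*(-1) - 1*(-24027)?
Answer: 8536/14281 ≈ 0.59772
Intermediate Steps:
u = 23733 (u = 294*(-1) + 24027 = -294 + 24027 = 23733)
(1875 + u)/((79 + 79)**2 + 17879) = (1875 + 23733)/((79 + 79)**2 + 17879) = 25608/(158**2 + 17879) = 25608/(24964 + 17879) = 25608/42843 = 25608*(1/42843) = 8536/14281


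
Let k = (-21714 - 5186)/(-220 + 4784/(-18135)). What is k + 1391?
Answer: 116233822/76817 ≈ 1513.1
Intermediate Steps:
k = 9381375/76817 (k = -26900/(-220 + 4784*(-1/18135)) = -26900/(-220 - 368/1395) = -26900/(-307268/1395) = -26900*(-1395/307268) = 9381375/76817 ≈ 122.13)
k + 1391 = 9381375/76817 + 1391 = 116233822/76817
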